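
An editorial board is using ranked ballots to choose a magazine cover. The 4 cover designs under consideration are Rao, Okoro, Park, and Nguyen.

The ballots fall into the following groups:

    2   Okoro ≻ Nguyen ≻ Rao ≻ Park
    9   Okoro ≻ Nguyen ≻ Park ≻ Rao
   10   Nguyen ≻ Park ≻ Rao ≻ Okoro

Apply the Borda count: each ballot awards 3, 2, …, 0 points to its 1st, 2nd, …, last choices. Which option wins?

Nguyen

Borda scores:
  Rao: 2·1 + 9·0 + 10·1 = 12
  Okoro: 2·3 + 9·3 + 10·0 = 33
  Park: 2·0 + 9·1 + 10·2 = 29
  Nguyen: 2·2 + 9·2 + 10·3 = 52
Nguyen has the highest total.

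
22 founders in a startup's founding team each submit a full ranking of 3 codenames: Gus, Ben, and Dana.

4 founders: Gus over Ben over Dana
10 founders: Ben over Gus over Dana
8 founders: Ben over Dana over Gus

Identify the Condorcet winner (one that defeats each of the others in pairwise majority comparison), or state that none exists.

Head-to-head results (22 voters total):
Gus vs Ben: Ben wins 18–4.
Gus vs Dana: Gus wins 14–8.
Ben vs Dana: Ben wins 22–0.
Ben beats each rival — Gus (18–4), Dana (22–0) — so Ben is the Condorcet winner.

Ben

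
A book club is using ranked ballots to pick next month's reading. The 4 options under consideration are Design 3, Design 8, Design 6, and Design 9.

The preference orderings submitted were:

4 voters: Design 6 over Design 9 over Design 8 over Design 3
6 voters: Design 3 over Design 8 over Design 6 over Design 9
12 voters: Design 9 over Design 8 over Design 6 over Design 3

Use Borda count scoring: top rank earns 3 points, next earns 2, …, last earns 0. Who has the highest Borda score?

Borda scores:
  Design 3: 4·0 + 6·3 + 12·0 = 18
  Design 8: 4·1 + 6·2 + 12·2 = 40
  Design 6: 4·3 + 6·1 + 12·1 = 30
  Design 9: 4·2 + 6·0 + 12·3 = 44
Design 9 has the highest total.

Design 9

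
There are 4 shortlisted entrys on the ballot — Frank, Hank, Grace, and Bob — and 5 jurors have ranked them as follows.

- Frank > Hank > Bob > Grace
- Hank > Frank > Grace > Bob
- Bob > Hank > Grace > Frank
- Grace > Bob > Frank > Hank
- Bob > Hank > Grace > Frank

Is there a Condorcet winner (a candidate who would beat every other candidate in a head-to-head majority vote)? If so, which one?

Head-to-head results (5 voters total):
Frank vs Hank: Hank wins 3–2.
Frank vs Grace: Grace wins 3–2.
Frank vs Bob: Bob wins 3–2.
Hank vs Grace: Hank wins 4–1.
Hank vs Bob: Bob wins 3–2.
Grace vs Bob: Bob wins 3–2.
Bob beats each rival — Frank (3–2), Hank (3–2), Grace (3–2) — so Bob is the Condorcet winner.

Bob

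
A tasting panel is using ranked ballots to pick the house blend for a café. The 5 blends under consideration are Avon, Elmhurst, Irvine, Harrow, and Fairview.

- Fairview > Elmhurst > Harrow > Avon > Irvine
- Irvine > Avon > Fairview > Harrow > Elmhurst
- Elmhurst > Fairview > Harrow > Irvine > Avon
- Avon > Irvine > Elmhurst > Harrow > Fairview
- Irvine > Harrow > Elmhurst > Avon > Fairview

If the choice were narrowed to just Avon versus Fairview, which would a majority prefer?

Avon

Ballots ranking Avon above Fairview: 3.
Ballots ranking Fairview above Avon: 2.
Avon wins the head-to-head, 3–2.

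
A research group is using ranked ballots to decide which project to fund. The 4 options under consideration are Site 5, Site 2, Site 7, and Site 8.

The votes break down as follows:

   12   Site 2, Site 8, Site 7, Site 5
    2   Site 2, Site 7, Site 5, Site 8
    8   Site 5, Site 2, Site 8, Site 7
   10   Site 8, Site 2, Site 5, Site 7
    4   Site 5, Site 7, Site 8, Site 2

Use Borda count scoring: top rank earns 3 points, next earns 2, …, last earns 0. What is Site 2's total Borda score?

Borda scores:
  Site 5: 12·0 + 2·1 + 8·3 + 10·1 + 4·3 = 48
  Site 2: 12·3 + 2·3 + 8·2 + 10·2 + 4·0 = 78
  Site 7: 12·1 + 2·2 + 8·0 + 10·0 + 4·2 = 24
  Site 8: 12·2 + 2·0 + 8·1 + 10·3 + 4·1 = 66

78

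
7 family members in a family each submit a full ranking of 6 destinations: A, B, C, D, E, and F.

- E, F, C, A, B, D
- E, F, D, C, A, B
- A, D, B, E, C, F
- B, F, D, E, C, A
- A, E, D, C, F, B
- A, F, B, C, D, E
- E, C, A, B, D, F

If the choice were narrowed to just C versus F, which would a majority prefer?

Ballots ranking C above F: 3.
Ballots ranking F above C: 4.
F wins the head-to-head, 4–3.

F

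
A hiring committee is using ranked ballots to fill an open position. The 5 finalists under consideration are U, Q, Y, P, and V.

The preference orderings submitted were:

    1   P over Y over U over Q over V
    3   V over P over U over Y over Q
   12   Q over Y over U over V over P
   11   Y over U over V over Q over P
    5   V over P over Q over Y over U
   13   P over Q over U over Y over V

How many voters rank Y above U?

29

Ballots ranking Y above U: 1+12+11+5 = 29.
Ballots ranking U above Y: 3+13 = 16.
So 29 of 45 voters prefer Y to U.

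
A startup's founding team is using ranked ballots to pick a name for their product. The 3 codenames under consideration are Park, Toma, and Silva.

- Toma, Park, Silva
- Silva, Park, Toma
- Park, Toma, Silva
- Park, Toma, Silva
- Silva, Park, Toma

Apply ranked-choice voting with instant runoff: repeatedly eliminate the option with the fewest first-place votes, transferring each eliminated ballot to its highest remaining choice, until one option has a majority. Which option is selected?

Park

Round 1: Park 2, Silva 2, Toma 1. Toma has the fewest and is eliminated.
Round 2: Park 3, Silva 2. Park has a majority.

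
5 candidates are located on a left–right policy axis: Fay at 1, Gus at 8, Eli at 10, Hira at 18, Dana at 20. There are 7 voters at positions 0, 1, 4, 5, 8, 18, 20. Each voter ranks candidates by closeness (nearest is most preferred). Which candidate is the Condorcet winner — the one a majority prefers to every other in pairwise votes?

With single-peaked preferences on a line, the Condorcet winner is the candidate closest to the median voter.
The median voter (position 5) is closest to Gus at 8.
Check: Gus vs Eli — voters closer to Gus: 5 of 7.

Gus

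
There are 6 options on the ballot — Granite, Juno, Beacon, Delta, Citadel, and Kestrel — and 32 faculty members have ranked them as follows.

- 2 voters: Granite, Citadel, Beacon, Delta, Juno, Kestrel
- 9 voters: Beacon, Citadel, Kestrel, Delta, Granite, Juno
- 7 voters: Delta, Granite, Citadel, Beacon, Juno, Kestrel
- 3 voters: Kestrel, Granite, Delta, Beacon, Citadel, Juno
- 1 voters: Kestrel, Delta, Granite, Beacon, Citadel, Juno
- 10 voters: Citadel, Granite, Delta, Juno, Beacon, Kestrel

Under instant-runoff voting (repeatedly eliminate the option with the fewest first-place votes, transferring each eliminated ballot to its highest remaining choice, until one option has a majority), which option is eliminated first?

Juno

Round 1: Citadel 10, Beacon 9, Delta 7, Kestrel 4, Granite 2, Juno 0. Juno has the fewest and is eliminated.
Round 2: Citadel 10, Beacon 9, Delta 7, Kestrel 4, Granite 2. Granite has the fewest and is eliminated.
Round 3: Citadel 12, Beacon 9, Delta 7, Kestrel 4. Kestrel has the fewest and is eliminated.
Round 4: Citadel 12, Delta 11, Beacon 9. Beacon has the fewest and is eliminated.
Round 5: Citadel 21, Delta 11. Citadel has a majority.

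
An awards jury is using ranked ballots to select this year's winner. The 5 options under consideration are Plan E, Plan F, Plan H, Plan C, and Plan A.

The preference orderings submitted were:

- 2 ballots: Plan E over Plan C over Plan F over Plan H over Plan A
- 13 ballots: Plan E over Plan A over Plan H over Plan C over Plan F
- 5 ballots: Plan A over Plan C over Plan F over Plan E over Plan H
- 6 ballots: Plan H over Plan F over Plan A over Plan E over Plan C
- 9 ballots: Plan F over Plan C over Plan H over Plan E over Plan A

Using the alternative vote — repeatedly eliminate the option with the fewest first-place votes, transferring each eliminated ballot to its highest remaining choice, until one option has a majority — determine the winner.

Plan F

Round 1: Plan E 15, Plan F 9, Plan H 6, Plan A 5, Plan C 0. Plan C has the fewest and is eliminated.
Round 2: Plan E 15, Plan F 9, Plan H 6, Plan A 5. Plan A has the fewest and is eliminated.
Round 3: Plan E 15, Plan F 14, Plan H 6. Plan H has the fewest and is eliminated.
Round 4: Plan F 20, Plan E 15. Plan F has a majority.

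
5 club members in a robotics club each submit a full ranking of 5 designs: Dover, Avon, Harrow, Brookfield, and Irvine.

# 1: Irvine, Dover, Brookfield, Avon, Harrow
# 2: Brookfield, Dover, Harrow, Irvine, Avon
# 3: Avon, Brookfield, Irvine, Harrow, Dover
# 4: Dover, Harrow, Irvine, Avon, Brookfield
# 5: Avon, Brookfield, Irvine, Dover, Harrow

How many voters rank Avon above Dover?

Ballots ranking Avon above Dover: 2.
Ballots ranking Dover above Avon: 3.
So 2 of 5 voters prefer Avon to Dover.

2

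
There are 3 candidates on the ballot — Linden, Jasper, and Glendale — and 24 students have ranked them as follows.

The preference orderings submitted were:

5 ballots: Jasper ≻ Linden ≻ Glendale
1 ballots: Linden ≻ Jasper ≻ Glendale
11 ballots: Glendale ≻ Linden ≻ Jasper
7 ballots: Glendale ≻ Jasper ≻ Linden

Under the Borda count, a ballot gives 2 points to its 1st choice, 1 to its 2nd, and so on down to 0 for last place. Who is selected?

Borda scores:
  Linden: 5·1 + 2 + 11·1 + 7·0 = 18
  Jasper: 5·2 + 1 + 11·0 + 7·1 = 18
  Glendale: 5·0 + 0 + 11·2 + 7·2 = 36
Glendale has the highest total.

Glendale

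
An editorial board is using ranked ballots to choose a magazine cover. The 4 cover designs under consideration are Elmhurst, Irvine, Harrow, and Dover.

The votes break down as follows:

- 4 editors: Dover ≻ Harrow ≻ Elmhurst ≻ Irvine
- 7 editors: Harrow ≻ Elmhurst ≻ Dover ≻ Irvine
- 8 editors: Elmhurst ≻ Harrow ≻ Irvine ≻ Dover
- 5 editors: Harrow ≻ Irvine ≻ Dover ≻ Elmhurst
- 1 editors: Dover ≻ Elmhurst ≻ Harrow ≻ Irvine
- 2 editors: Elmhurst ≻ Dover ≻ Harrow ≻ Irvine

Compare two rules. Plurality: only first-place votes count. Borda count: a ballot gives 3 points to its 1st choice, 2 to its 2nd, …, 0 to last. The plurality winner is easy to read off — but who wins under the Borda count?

Plurality first-place counts: Elmhurst 10, Irvine 0, Harrow 12, Dover 5 → Harrow.
Borda totals: Elmhurst 50, Irvine 18, Harrow 63, Dover 31 → Harrow.

Harrow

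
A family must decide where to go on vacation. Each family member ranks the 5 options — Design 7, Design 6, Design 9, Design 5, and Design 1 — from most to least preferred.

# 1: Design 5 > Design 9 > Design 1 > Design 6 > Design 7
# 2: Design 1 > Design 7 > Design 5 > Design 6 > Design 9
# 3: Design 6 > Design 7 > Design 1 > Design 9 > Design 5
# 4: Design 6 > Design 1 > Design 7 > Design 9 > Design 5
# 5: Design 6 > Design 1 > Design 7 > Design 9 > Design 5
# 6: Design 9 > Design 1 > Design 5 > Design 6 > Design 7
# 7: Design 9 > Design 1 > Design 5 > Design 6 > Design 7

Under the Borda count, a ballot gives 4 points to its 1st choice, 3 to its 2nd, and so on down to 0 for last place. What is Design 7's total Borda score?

10

Borda scores:
  Design 7: 0 + 3 + 3 + 2 + 2 + 0 + 0 = 10
  Design 6: 1 + 1 + 4 + 4 + 4 + 1 + 1 = 16
  Design 9: 3 + 0 + 1 + 1 + 1 + 4 + 4 = 14
  Design 5: 4 + 2 + 0 + 0 + 0 + 2 + 2 = 10
  Design 1: 2 + 4 + 2 + 3 + 3 + 3 + 3 = 20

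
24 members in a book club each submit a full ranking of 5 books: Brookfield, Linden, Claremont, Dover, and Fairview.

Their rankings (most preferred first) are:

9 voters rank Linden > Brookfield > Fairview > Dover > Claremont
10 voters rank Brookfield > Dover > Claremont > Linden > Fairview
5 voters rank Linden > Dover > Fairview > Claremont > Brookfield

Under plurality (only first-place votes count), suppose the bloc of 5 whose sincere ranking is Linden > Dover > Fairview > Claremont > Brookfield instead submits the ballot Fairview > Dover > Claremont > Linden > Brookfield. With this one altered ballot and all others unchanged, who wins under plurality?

Brookfield

First-place totals with the altered ballot: Brookfield 10, Linden 9, Claremont 0, Dover 0, Fairview 5.
The switch changes the winner from Linden to Brookfield.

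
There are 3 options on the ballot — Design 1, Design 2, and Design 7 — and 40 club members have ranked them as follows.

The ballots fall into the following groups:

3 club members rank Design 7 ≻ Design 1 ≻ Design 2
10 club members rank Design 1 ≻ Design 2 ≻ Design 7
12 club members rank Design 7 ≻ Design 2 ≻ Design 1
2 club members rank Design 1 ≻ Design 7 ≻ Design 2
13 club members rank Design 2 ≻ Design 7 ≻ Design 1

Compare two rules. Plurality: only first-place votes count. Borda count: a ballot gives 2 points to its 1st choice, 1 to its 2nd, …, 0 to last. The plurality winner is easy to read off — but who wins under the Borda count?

Plurality first-place counts: Design 1 12, Design 2 13, Design 7 15 → Design 7.
Borda totals: Design 1 27, Design 2 48, Design 7 45 → Design 2.

Design 2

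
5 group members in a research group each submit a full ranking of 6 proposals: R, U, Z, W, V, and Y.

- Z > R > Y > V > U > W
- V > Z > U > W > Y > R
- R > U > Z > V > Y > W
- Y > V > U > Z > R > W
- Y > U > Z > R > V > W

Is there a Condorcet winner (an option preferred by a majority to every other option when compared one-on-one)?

No

Head-to-head results (5 voters total):
R vs U: U wins 3–2.
R vs Z: Z wins 4–1.
R vs W: R wins 4–1.
R vs V: R wins 3–2.
R vs Y: Y wins 3–2.
U vs Z: U wins 3–2.
U vs W: U wins 5–0.
U vs V: V wins 3–2.
U vs Y: Y wins 3–2.
Z vs W: Z wins 5–0.
Z vs V: Z wins 3–2.
Z vs Y: Z wins 3–2.
W vs V: V wins 5–0.
W vs Y: Y wins 4–1.
V vs Y: Y wins 3–2.
No candidate beats all others: R beats V beats U beats R, a majority cycle.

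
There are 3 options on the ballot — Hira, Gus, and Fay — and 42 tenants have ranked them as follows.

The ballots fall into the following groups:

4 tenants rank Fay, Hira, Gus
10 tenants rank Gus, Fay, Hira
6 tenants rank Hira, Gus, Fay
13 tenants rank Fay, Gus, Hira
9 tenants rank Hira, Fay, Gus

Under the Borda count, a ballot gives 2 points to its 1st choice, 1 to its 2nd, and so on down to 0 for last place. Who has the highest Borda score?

Fay

Borda scores:
  Hira: 4·1 + 10·0 + 6·2 + 13·0 + 9·2 = 34
  Gus: 4·0 + 10·2 + 6·1 + 13·1 + 9·0 = 39
  Fay: 4·2 + 10·1 + 6·0 + 13·2 + 9·1 = 53
Fay has the highest total.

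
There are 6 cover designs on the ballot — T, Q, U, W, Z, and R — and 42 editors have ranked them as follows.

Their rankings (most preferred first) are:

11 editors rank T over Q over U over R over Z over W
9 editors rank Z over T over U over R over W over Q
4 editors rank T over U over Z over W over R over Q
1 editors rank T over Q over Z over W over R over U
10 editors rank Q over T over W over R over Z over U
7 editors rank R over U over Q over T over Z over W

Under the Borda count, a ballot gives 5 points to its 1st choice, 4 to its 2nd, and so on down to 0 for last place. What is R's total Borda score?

Borda scores:
  T: 11·5 + 9·4 + 4·5 + 5 + 10·4 + 7·2 = 170
  Q: 11·4 + 9·0 + 4·0 + 4 + 10·5 + 7·3 = 119
  U: 11·3 + 9·3 + 4·4 + 0 + 10·0 + 7·4 = 104
  W: 11·0 + 9·1 + 4·2 + 2 + 10·3 + 7·0 = 49
  Z: 11·1 + 9·5 + 4·3 + 3 + 10·1 + 7·1 = 88
  R: 11·2 + 9·2 + 4·1 + 1 + 10·2 + 7·5 = 100

100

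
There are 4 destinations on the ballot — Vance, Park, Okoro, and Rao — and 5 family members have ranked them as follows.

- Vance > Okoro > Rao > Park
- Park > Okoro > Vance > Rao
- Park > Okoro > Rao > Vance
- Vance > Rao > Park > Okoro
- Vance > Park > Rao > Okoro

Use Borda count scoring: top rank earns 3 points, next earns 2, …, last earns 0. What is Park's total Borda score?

9

Borda scores:
  Vance: 3 + 1 + 0 + 3 + 3 = 10
  Park: 0 + 3 + 3 + 1 + 2 = 9
  Okoro: 2 + 2 + 2 + 0 + 0 = 6
  Rao: 1 + 0 + 1 + 2 + 1 = 5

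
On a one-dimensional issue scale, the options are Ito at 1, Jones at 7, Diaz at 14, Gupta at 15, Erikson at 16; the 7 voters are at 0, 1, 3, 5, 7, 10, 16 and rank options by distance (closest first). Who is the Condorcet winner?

With single-peaked preferences on a line, the Condorcet winner is the candidate closest to the median voter.
The median voter (position 5) is closest to Jones at 7.
Check: Jones vs Gupta — voters closer to Jones: 6 of 7.

Jones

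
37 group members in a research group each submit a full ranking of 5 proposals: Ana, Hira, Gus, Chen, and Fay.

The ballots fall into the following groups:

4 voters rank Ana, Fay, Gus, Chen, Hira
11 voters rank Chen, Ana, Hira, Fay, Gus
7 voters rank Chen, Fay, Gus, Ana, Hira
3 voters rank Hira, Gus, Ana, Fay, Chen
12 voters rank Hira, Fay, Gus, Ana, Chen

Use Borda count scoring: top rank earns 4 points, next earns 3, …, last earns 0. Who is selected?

Fay

Borda scores:
  Ana: 4·4 + 11·3 + 7·1 + 3·2 + 12·1 = 74
  Hira: 4·0 + 11·2 + 7·0 + 3·4 + 12·4 = 82
  Gus: 4·2 + 11·0 + 7·2 + 3·3 + 12·2 = 55
  Chen: 4·1 + 11·4 + 7·4 + 3·0 + 12·0 = 76
  Fay: 4·3 + 11·1 + 7·3 + 3·1 + 12·3 = 83
Fay has the highest total.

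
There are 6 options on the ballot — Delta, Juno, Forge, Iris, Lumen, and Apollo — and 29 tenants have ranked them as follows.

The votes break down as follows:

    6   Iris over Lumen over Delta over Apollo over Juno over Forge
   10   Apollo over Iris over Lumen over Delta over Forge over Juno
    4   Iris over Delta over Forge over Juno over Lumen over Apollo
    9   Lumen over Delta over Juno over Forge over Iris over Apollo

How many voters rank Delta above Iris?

9

Ballots ranking Delta above Iris: 9.
Ballots ranking Iris above Delta: 6+10+4 = 20.
So 9 of 29 voters prefer Delta to Iris.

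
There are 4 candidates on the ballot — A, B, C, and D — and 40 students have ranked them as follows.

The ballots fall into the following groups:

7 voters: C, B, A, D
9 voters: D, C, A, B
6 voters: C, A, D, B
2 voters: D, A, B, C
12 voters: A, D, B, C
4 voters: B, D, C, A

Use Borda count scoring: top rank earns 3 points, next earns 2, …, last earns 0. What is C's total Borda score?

Borda scores:
  A: 7·1 + 9·1 + 6·2 + 2·2 + 12·3 + 4·0 = 68
  B: 7·2 + 9·0 + 6·0 + 2·1 + 12·1 + 4·3 = 40
  C: 7·3 + 9·2 + 6·3 + 2·0 + 12·0 + 4·1 = 61
  D: 7·0 + 9·3 + 6·1 + 2·3 + 12·2 + 4·2 = 71

61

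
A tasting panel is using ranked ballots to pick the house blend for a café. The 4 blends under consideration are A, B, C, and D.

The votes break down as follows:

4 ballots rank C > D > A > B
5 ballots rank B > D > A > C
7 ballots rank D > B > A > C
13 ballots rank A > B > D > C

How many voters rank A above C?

25

Ballots ranking A above C: 5+7+13 = 25.
Ballots ranking C above A: 4.
So 25 of 29 voters prefer A to C.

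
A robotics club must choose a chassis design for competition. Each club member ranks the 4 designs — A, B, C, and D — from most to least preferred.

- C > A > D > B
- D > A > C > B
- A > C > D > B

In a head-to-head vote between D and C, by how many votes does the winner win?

Ballots ranking D above C: 1.
Ballots ranking C above D: 2.
C wins 2–1, a margin of 1.

1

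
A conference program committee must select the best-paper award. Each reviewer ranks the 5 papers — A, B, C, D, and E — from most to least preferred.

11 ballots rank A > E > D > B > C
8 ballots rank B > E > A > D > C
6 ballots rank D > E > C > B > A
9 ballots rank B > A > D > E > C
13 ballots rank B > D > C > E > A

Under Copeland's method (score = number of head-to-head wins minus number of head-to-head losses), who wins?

B

Pairwise results:
  A vs B: B wins 36–11.
  A vs C: A wins 28–19.
  A vs D: A wins 28–19.
  A vs E: E wins 27–20.
  B vs C: B wins 41–6.
  B vs D: B wins 30–17.
  B vs E: B wins 30–17.
  C vs D: D wins 47–0.
  C vs E: E wins 34–13.
  D vs E: D wins 28–19.
Copeland scores (wins − losses):
  A: 2 − 2 = 0
  B: 4 − 0 = 4
  C: 0 − 4 = -4
  D: 2 − 2 = 0
  E: 2 − 2 = 0
B has the best Copeland score.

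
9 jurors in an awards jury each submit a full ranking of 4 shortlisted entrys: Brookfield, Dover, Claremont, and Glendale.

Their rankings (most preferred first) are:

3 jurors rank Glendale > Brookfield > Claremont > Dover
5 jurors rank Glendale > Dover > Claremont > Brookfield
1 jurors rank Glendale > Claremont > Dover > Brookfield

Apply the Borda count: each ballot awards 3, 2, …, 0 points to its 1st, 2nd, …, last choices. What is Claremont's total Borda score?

10

Borda scores:
  Brookfield: 3·2 + 5·0 + 0 = 6
  Dover: 3·0 + 5·2 + 1 = 11
  Claremont: 3·1 + 5·1 + 2 = 10
  Glendale: 3·3 + 5·3 + 3 = 27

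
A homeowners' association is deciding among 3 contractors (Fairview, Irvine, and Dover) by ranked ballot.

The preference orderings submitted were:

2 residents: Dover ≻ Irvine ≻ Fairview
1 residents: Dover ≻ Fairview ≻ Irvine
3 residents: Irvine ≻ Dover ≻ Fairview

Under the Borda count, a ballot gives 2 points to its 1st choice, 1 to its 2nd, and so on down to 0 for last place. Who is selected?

Dover

Borda scores:
  Fairview: 2·0 + 1 + 3·0 = 1
  Irvine: 2·1 + 0 + 3·2 = 8
  Dover: 2·2 + 2 + 3·1 = 9
Dover has the highest total.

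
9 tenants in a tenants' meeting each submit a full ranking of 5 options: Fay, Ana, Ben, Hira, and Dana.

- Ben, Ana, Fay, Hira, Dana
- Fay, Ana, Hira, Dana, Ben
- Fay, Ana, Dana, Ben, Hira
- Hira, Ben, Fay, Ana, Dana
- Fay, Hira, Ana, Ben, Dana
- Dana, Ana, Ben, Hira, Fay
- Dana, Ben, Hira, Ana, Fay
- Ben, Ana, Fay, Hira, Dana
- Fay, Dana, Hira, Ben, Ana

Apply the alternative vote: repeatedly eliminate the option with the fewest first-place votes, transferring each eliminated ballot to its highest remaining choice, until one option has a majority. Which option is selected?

Round 1: Fay 4, Ben 2, Dana 2, Hira 1, Ana 0. Ana has the fewest and is eliminated.
Round 2: Fay 4, Ben 2, Dana 2, Hira 1. Hira has the fewest and is eliminated.
Round 3: Fay 4, Ben 3, Dana 2. Dana has the fewest and is eliminated.
Round 4: Ben 5, Fay 4. Ben has a majority.

Ben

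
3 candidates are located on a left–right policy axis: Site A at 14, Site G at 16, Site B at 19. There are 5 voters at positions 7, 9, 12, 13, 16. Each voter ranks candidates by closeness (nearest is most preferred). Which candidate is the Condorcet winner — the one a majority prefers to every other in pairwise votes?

Site A

With single-peaked preferences on a line, the Condorcet winner is the candidate closest to the median voter.
The median voter (position 12) is closest to Site A at 14.
Check: Site A vs Site B — voters closer to Site A: 5 of 5.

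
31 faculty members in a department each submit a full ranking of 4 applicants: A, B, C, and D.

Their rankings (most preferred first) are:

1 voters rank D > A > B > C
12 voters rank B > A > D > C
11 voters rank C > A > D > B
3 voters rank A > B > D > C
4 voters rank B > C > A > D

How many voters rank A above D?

30

Ballots ranking A above D: 12+11+3+4 = 30.
Ballots ranking D above A: 1.
So 30 of 31 voters prefer A to D.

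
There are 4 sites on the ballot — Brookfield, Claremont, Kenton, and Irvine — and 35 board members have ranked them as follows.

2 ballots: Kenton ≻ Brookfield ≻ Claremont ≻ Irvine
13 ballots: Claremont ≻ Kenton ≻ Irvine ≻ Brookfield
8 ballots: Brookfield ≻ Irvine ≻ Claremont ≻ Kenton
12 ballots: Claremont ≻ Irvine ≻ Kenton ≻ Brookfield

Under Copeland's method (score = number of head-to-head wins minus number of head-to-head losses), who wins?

Pairwise results:
  Brookfield vs Claremont: Claremont wins 25–10.
  Brookfield vs Kenton: Kenton wins 27–8.
  Brookfield vs Irvine: Irvine wins 25–10.
  Claremont vs Kenton: Claremont wins 33–2.
  Claremont vs Irvine: Claremont wins 27–8.
  Kenton vs Irvine: Irvine wins 20–15.
Copeland scores (wins − losses):
  Brookfield: 0 − 3 = -3
  Claremont: 3 − 0 = 3
  Kenton: 1 − 2 = -1
  Irvine: 2 − 1 = 1
Claremont has the best Copeland score.

Claremont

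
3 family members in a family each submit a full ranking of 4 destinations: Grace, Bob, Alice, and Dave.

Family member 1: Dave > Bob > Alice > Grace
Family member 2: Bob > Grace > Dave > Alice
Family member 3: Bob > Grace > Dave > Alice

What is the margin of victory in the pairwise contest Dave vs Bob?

1

Ballots ranking Dave above Bob: 1.
Ballots ranking Bob above Dave: 2.
Bob wins 2–1, a margin of 1.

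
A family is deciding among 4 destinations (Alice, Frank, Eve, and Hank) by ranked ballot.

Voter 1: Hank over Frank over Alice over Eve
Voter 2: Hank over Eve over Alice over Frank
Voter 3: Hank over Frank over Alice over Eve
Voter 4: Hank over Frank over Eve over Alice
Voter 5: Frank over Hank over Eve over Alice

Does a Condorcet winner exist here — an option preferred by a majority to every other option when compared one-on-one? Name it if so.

Head-to-head results (5 voters total):
Alice vs Frank: Frank wins 4–1.
Alice vs Eve: Eve wins 3–2.
Alice vs Hank: Hank wins 5–0.
Frank vs Eve: Frank wins 4–1.
Frank vs Hank: Hank wins 4–1.
Eve vs Hank: Hank wins 5–0.
Hank beats each rival — Alice (5–0), Frank (4–1), Eve (5–0) — so Hank is the Condorcet winner.

Hank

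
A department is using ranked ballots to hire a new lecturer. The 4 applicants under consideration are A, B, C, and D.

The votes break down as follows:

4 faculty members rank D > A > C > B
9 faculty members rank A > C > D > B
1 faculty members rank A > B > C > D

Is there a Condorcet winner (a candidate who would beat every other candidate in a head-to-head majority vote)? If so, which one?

A

Head-to-head results (14 voters total):
A vs B: A wins 14–0.
A vs C: A wins 14–0.
A vs D: A wins 10–4.
B vs C: C wins 13–1.
B vs D: D wins 13–1.
C vs D: C wins 10–4.
A beats each rival — B (14–0), C (14–0), D (10–4) — so A is the Condorcet winner.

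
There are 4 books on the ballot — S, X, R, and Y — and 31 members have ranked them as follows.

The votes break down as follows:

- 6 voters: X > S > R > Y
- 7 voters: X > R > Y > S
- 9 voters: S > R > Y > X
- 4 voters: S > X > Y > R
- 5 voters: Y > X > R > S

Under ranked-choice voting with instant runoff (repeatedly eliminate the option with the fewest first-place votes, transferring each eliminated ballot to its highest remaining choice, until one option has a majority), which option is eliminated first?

Round 1: S 13, X 13, Y 5, R 0. R has the fewest and is eliminated.
Round 2: S 13, X 13, Y 5. Y has the fewest and is eliminated.
Round 3: X 18, S 13. X has a majority.

R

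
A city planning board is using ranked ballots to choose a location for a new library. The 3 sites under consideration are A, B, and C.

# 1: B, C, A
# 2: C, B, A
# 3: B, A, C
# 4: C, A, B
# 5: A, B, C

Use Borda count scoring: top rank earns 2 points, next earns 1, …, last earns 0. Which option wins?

B

Borda scores:
  A: 0 + 0 + 1 + 1 + 2 = 4
  B: 2 + 1 + 2 + 0 + 1 = 6
  C: 1 + 2 + 0 + 2 + 0 = 5
B has the highest total.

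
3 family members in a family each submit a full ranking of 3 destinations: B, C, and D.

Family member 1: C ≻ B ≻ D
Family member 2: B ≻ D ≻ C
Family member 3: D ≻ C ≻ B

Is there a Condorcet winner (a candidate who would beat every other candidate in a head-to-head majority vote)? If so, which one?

There is no Condorcet winner

Head-to-head results (3 voters total):
B vs C: C wins 2–1.
B vs D: B wins 2–1.
C vs D: D wins 2–1.
No candidate beats all others: B beats D beats C beats B, a majority cycle.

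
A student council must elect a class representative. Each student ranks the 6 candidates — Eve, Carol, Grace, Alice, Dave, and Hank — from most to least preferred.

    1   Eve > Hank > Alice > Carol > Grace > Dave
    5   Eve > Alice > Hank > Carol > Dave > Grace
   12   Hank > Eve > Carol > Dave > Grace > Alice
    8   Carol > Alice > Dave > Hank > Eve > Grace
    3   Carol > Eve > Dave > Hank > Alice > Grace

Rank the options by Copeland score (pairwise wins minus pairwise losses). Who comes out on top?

Hank

Pairwise results:
  Eve vs Carol: Eve wins 18–11.
  Eve vs Grace: Eve wins 29–0.
  Eve vs Alice: Eve wins 21–8.
  Eve vs Dave: Eve wins 21–8.
  Eve vs Hank: Hank wins 20–9.
  Carol vs Grace: Carol wins 29–0.
  Carol vs Alice: Carol wins 23–6.
  Carol vs Dave: Carol wins 29–0.
  Carol vs Hank: Hank wins 18–11.
  Grace vs Alice: Alice wins 17–12.
  Grace vs Dave: Dave wins 28–1.
  Grace vs Hank: Hank wins 29–0.
  Alice vs Dave: Dave wins 15–14.
  Alice vs Hank: Hank wins 16–13.
  Dave vs Hank: Hank wins 18–11.
Copeland scores (wins − losses):
  Eve: 4 − 1 = 3
  Carol: 3 − 2 = 1
  Grace: 0 − 5 = -5
  Alice: 1 − 4 = -3
  Dave: 2 − 3 = -1
  Hank: 5 − 0 = 5
Hank has the best Copeland score.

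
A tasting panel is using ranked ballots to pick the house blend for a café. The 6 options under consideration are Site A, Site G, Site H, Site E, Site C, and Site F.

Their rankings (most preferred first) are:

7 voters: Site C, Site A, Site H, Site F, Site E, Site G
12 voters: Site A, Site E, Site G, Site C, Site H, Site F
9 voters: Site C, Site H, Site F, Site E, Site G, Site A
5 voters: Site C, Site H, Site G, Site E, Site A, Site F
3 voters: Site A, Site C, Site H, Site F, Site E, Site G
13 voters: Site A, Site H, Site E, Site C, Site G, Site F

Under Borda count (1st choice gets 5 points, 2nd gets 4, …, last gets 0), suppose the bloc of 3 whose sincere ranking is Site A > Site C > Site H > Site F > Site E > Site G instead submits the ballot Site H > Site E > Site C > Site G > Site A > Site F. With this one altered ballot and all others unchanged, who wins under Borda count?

Borda totals with the altered ballot: Site A 161, Site G 79, Site H 156, Site E 134, Site C 164, Site F 41.
The switch changes the winner from Site A to Site C.

Site C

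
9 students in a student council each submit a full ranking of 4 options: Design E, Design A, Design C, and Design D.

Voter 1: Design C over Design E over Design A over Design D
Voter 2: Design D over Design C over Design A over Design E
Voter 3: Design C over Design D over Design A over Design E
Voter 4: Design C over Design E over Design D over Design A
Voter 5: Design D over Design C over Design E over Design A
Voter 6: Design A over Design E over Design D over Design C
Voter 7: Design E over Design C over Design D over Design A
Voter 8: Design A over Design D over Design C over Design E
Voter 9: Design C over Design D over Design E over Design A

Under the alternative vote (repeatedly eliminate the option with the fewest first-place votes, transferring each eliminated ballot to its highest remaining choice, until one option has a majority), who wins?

Round 1: Design C 4, Design A 2, Design D 2, Design E 1. Design E has the fewest and is eliminated.
Round 2: Design C 5, Design A 2, Design D 2. Design C has a majority.

Design C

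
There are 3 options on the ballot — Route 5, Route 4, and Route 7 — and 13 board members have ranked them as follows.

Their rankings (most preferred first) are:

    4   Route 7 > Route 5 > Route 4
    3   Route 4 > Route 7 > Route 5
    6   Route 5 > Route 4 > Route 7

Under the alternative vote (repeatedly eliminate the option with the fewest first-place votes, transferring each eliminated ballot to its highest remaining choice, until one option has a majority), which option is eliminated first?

Round 1: Route 5 6, Route 7 4, Route 4 3. Route 4 has the fewest and is eliminated.
Round 2: Route 7 7, Route 5 6. Route 7 has a majority.

Route 4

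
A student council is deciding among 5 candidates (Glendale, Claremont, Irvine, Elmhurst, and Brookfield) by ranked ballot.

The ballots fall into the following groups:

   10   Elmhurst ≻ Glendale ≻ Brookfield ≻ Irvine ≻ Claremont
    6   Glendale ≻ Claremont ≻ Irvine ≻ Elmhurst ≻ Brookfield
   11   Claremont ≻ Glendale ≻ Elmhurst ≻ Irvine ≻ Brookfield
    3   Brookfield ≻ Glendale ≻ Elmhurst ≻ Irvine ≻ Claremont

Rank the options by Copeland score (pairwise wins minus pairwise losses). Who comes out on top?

Glendale

Pairwise results:
  Glendale vs Claremont: Glendale wins 19–11.
  Glendale vs Irvine: Glendale wins 30–0.
  Glendale vs Elmhurst: Glendale wins 20–10.
  Glendale vs Brookfield: Glendale wins 27–3.
  Claremont vs Irvine: Claremont wins 17–13.
  Claremont vs Elmhurst: Claremont wins 17–13.
  Claremont vs Brookfield: Claremont wins 17–13.
  Irvine vs Elmhurst: Elmhurst wins 24–6.
  Irvine vs Brookfield: Irvine wins 17–13.
  Elmhurst vs Brookfield: Elmhurst wins 27–3.
Copeland scores (wins − losses):
  Glendale: 4 − 0 = 4
  Claremont: 3 − 1 = 2
  Irvine: 1 − 3 = -2
  Elmhurst: 2 − 2 = 0
  Brookfield: 0 − 4 = -4
Glendale has the best Copeland score.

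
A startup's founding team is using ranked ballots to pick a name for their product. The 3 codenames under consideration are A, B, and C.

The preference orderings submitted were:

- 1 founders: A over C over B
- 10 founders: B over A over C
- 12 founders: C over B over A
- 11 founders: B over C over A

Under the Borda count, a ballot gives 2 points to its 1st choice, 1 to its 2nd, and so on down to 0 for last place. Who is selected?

Borda scores:
  A: 2 + 10·1 + 12·0 + 11·0 = 12
  B: 0 + 10·2 + 12·1 + 11·2 = 54
  C: 1 + 10·0 + 12·2 + 11·1 = 36
B has the highest total.

B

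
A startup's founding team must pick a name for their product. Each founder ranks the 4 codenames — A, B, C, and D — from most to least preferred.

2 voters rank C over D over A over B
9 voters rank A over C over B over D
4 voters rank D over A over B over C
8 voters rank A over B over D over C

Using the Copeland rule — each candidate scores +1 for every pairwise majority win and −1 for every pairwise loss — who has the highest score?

Pairwise results:
  A vs B: A wins 23–0.
  A vs C: A wins 21–2.
  A vs D: A wins 17–6.
  B vs C: B wins 12–11.
  B vs D: B wins 17–6.
  C vs D: D wins 12–11.
Copeland scores (wins − losses):
  A: 3 − 0 = 3
  B: 2 − 1 = 1
  C: 0 − 3 = -3
  D: 1 − 2 = -1
A has the best Copeland score.

A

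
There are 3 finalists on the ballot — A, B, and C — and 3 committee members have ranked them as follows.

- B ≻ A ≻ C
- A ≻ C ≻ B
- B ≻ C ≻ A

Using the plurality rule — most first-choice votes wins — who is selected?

B

First-place vote totals:
  A: 1
  B: 2
  C: 0
B has the most first-place votes.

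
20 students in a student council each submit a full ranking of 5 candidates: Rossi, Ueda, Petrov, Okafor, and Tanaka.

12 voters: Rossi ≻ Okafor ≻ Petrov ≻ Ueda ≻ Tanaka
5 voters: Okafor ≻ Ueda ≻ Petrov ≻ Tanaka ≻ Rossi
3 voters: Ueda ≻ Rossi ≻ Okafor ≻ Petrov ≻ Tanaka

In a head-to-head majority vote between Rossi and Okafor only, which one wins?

Ballots ranking Rossi above Okafor: 12+3 = 15.
Ballots ranking Okafor above Rossi: 5.
Rossi wins the head-to-head, 15–5.

Rossi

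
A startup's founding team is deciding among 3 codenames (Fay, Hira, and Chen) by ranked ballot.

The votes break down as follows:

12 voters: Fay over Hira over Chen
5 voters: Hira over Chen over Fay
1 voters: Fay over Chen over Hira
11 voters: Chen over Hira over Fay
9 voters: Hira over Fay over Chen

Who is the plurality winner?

First-place vote totals:
  Fay: 13
  Hira: 14
  Chen: 11
Hira has the most first-place votes.

Hira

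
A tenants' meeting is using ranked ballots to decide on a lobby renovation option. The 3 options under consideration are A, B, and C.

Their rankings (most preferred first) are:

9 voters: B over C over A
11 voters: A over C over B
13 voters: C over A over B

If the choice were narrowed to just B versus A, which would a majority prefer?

A

Ballots ranking B above A: 9.
Ballots ranking A above B: 11+13 = 24.
A wins the head-to-head, 24–9.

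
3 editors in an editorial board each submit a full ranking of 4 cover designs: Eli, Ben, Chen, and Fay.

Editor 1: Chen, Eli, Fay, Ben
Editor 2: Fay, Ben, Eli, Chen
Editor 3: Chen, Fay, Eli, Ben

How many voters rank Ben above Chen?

Ballots ranking Ben above Chen: 1.
Ballots ranking Chen above Ben: 2.
So 1 of 3 voters prefer Ben to Chen.

1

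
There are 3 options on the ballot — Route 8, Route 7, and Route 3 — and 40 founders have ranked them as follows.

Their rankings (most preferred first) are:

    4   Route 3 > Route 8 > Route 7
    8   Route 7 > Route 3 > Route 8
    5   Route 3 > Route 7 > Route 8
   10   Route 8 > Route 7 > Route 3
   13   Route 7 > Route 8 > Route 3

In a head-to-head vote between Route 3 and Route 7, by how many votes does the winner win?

22

Ballots ranking Route 3 above Route 7: 4+5 = 9.
Ballots ranking Route 7 above Route 3: 8+10+13 = 31.
Route 7 wins 31–9, a margin of 22.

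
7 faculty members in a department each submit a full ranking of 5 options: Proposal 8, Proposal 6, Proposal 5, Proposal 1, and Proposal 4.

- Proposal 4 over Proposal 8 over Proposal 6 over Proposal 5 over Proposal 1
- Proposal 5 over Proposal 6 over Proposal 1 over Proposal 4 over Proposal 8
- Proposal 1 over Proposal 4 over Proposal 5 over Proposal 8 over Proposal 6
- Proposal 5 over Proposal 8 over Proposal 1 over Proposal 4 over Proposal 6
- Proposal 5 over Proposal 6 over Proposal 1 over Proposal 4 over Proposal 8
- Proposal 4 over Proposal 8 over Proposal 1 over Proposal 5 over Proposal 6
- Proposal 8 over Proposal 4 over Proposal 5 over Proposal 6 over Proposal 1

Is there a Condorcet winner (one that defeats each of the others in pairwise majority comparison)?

Head-to-head results (7 voters total):
Proposal 8 vs Proposal 6: Proposal 8 wins 5–2.
Proposal 8 vs Proposal 5: Proposal 5 wins 4–3.
Proposal 8 vs Proposal 1: Proposal 8 wins 4–3.
Proposal 8 vs Proposal 4: Proposal 4 wins 5–2.
Proposal 6 vs Proposal 5: Proposal 5 wins 6–1.
Proposal 6 vs Proposal 1: Proposal 6 wins 4–3.
Proposal 6 vs Proposal 4: Proposal 4 wins 5–2.
Proposal 5 vs Proposal 1: Proposal 5 wins 5–2.
Proposal 5 vs Proposal 4: Proposal 4 wins 4–3.
Proposal 1 vs Proposal 4: Proposal 1 wins 4–3.
No candidate beats all others: Proposal 8 beats Proposal 1 beats Proposal 4 beats Proposal 8, a majority cycle.

No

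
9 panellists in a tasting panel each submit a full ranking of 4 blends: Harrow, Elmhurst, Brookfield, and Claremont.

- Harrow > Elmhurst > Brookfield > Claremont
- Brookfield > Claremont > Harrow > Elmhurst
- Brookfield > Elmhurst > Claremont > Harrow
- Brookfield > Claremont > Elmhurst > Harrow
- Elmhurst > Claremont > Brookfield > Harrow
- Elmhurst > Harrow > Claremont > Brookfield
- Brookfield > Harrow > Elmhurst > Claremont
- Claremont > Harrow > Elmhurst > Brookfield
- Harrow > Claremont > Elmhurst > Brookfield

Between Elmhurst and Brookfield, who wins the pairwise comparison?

Elmhurst

Ballots ranking Elmhurst above Brookfield: 5.
Ballots ranking Brookfield above Elmhurst: 4.
Elmhurst wins the head-to-head, 5–4.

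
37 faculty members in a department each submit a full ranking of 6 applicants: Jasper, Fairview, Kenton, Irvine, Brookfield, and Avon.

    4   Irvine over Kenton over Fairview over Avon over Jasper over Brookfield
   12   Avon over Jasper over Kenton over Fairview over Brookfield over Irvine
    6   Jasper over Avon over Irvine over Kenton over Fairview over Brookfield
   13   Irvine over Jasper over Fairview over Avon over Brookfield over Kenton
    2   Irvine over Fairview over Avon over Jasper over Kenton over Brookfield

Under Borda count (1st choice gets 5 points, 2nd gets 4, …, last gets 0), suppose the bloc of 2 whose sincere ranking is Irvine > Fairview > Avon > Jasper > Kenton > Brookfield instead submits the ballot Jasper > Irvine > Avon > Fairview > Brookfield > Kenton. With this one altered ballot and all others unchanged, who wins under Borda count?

Borda totals with the altered ballot: Jasper 144, Fairview 85, Kenton 64, Irvine 111, Brookfield 27, Avon 124.
The winner is unchanged: still Jasper.

Jasper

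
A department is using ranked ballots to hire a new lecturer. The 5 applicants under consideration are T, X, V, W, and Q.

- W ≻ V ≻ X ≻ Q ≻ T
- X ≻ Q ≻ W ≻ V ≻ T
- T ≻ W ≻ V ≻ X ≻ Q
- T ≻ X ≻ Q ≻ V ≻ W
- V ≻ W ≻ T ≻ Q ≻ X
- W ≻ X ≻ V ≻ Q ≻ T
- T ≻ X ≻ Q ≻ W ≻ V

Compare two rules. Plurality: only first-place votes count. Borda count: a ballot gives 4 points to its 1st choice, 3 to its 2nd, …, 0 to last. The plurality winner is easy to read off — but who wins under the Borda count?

Plurality first-place counts: T 3, X 1, V 1, W 2, Q 0 → T.
Borda totals: T 14, X 16, V 13, W 17, Q 10 → W.

W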